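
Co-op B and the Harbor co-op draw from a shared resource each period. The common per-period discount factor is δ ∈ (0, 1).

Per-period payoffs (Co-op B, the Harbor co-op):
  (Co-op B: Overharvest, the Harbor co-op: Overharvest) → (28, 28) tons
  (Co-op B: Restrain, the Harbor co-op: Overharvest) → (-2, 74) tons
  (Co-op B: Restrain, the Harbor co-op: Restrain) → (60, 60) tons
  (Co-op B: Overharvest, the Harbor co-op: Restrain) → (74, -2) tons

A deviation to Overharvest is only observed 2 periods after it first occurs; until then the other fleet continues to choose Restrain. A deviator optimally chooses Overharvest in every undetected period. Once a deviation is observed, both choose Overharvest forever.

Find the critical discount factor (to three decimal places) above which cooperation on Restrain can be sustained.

0.552

The best deviation is to choose Overharvest for all 2 undetected periods, earning 74 each, then 28 forever once detected.
Deviation value: 74(1−δ^2)/(1−δ) + 28δ^2/(1−δ); cooperation value: 60/(1−δ).
IC: 60 ≥ 74(1−δ^2) + 28δ^2 = 74 − 46δ^2.
So δ^2 ≥ 14/46 = 7/23, giving δ ≥ (7/23)^(1/2) ≈ 0.552.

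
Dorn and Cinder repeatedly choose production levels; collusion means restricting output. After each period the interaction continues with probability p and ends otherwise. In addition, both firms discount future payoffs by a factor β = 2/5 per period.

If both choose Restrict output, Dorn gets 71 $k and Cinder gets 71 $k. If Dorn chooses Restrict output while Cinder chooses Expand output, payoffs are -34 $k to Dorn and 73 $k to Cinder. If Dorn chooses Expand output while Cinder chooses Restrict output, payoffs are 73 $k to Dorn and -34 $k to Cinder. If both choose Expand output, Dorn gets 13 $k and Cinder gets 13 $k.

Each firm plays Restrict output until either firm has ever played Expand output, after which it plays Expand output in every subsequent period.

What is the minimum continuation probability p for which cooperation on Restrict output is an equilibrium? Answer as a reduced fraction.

With continuation probability p and discount β, the effective per-period discount factor is βp.
Grim-trigger IC: βp ≥ (73−71)/(73−13) = 1/30.
So p ≥ (1/30)/(2/5) = 1/12.

1/12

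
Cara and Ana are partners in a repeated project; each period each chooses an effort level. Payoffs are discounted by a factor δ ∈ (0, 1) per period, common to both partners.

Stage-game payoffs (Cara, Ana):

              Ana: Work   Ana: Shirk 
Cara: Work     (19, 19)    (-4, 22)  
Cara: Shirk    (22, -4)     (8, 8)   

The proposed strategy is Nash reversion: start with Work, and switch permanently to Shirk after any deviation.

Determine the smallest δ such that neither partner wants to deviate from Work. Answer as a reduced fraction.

3/14

Cooperation forever yields 19 each period: 19/(1−δ).
Deviating yields 22 once, then 8 forever: 22 + 8δ/(1−δ).
No profitable deviation requires 19/(1−δ) ≥ 22 + 8δ/(1−δ).
Multiplying by (1−δ): 19 ≥ 22(1−δ) + 8δ = 22 − 14δ.
So 14δ ≥ 3, i.e. δ ≥ 3/14.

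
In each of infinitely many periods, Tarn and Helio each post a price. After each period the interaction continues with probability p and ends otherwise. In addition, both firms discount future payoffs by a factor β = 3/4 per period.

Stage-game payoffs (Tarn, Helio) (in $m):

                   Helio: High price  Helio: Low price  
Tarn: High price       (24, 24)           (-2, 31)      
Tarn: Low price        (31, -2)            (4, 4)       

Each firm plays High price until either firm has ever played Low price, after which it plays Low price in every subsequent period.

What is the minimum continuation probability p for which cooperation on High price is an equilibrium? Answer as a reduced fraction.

With continuation probability p and discount β, the effective per-period discount factor is βp.
Grim-trigger IC: βp ≥ (31−24)/(31−4) = 7/27.
So p ≥ (7/27)/(3/4) = 28/81.

28/81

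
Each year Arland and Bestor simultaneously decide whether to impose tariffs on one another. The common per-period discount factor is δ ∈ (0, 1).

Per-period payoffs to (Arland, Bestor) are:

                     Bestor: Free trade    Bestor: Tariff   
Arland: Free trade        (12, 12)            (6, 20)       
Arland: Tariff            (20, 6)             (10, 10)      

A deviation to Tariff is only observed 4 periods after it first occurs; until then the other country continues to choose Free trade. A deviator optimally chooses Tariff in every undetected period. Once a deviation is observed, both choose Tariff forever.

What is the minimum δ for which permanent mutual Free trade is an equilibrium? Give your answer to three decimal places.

0.946

The best deviation is to choose Tariff for all 4 undetected periods, earning 20 each, then 10 forever once detected.
Deviation value: 20(1−δ^4)/(1−δ) + 10δ^4/(1−δ); cooperation value: 12/(1−δ).
IC: 12 ≥ 20(1−δ^4) + 10δ^4 = 20 − 10δ^4.
So δ^4 ≥ 8/10 = 4/5, giving δ ≥ (4/5)^(1/4) ≈ 0.946.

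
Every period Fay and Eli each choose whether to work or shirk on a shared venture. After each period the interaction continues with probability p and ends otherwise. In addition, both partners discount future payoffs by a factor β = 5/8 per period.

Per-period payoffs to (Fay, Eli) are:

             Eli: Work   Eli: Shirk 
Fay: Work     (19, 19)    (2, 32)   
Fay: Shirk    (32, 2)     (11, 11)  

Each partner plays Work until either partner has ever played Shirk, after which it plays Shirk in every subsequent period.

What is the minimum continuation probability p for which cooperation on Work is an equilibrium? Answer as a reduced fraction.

104/105

With continuation probability p and discount β, the effective per-period discount factor is βp.
Grim-trigger IC: βp ≥ (32−19)/(32−11) = 13/21.
So p ≥ (13/21)/(5/8) = 104/105.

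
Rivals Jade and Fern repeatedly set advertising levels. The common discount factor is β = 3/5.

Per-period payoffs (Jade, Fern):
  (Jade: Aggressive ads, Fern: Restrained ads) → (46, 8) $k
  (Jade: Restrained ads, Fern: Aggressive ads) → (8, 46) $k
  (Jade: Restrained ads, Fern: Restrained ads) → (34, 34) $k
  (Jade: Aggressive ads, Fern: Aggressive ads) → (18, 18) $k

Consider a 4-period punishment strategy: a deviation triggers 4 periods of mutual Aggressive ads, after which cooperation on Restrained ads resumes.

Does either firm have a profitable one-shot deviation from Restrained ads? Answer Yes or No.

No

IC: β+…+β^4 ≥ (46−34)/(34−18) = 3/4.
At β = 3/5: partial sum = 1.3056 ≥ 0.7500. Cooperation sustainable.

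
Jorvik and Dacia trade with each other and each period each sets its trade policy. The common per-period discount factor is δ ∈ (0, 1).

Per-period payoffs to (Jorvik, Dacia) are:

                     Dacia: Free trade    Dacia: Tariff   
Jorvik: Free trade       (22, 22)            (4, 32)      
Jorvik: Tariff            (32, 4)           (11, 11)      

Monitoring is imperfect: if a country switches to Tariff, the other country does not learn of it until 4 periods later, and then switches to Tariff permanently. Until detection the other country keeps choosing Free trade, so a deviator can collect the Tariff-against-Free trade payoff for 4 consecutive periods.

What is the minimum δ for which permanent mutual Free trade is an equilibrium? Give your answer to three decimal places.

The best deviation is to choose Tariff for all 4 undetected periods, earning 32 each, then 11 forever once detected.
Deviation value: 32(1−δ^4)/(1−δ) + 11δ^4/(1−δ); cooperation value: 22/(1−δ).
IC: 22 ≥ 32(1−δ^4) + 11δ^4 = 32 − 21δ^4.
So δ^4 ≥ 10/21, giving δ ≥ (10/21)^(1/4) ≈ 0.831.

0.831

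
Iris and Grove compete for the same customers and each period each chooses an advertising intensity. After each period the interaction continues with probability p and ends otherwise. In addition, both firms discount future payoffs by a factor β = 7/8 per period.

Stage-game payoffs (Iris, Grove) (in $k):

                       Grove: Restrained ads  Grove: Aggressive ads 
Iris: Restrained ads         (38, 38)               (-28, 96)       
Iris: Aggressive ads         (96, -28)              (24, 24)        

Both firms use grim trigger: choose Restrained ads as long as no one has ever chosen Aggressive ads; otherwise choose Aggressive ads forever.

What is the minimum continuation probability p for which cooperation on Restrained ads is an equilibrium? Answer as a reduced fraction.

With continuation probability p and discount β, the effective per-period discount factor is βp.
Grim-trigger IC: βp ≥ (96−38)/(96−24) = 29/36.
So p ≥ (29/36)/(7/8) = 58/63.

58/63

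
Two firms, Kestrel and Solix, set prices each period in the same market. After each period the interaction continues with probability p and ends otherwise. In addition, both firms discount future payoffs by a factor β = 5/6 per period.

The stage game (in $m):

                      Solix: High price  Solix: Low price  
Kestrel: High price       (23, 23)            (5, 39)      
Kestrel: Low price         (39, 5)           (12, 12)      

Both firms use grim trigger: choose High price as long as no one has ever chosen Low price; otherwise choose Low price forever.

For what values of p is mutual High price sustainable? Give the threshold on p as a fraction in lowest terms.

32/45

Expected continuation weight on next period's payoff is β·p = 5/6·p, which plays the role of the discount factor.
Cooperation requires 5/6·p ≥ (39−23)/(39−12) = 16/27, hence p ≥ 32/45.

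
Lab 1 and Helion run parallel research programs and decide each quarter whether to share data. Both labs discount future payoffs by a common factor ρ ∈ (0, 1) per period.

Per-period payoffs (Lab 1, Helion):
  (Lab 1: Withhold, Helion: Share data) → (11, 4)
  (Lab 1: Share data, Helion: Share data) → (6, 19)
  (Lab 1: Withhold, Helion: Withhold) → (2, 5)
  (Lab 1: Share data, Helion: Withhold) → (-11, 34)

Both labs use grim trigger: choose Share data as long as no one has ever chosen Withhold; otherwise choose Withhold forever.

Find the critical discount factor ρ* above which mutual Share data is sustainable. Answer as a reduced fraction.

5/9

For Lab 1: deviation gain 11−6 = 5, per-period punishment loss 6−2 = 4. IC gives ρ ≥ 5/9.
For Helion: gain 15, loss 14 per period, so ρ ≥ 15/29.
The tighter constraint is Lab 1's, so cooperation needs ρ ≥ 5/9.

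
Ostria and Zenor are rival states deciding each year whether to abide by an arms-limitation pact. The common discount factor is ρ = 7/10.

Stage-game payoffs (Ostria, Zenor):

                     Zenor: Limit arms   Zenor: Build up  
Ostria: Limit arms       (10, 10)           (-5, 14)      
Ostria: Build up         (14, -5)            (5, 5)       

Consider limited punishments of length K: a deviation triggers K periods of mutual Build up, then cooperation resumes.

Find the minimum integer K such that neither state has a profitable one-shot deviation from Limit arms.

Need Σ_{k=1}^{K} ρ^k ≥ (14−10)/(10−5) = 0.8000 at ρ = 7/10.
At K = 1 the sum is 0.7000 < 0.8000; at K = 2 it is 1.1900 ≥ 0.8000.
So the minimum punishment length is K = 2.

2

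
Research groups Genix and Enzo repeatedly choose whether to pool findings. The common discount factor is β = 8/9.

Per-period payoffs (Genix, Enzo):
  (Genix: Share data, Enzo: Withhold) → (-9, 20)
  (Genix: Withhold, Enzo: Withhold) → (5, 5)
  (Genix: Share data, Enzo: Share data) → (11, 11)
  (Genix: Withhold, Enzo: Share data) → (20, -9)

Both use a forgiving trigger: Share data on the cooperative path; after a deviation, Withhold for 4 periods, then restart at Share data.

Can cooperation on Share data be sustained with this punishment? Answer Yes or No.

Comparing payoff streams over the 5 periods until play realigns: cooperate → 11(1+β+…+β^4); deviate → 20 + 5(β+…+β^4).
Cooperation is sustained iff (11−5)(β+…+β^4) ≥ 20−11.
β+…+β^4 = 8/9·(1−(8/9)^4)/(1−8/9) = 3.0056, and (20−11)/(11−5) = 1.5000.
3.0056 ≥ 1.5000, so cooperation is sustainable.

Yes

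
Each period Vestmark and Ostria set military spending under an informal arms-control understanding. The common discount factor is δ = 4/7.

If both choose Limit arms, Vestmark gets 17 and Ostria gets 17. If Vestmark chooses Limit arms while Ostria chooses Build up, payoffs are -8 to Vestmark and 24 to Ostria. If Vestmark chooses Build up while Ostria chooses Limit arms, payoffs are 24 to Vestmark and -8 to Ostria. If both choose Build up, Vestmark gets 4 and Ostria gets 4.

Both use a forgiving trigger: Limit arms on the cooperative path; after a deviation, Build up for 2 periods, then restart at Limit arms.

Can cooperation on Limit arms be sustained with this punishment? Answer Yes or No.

Yes

Comparing payoff streams over the 3 periods until play realigns: cooperate → 17(1+δ+…+δ^2); deviate → 24 + 4(δ+…+δ^2).
Cooperation is sustained iff (17−4)(δ+…+δ^2) ≥ 24−17.
δ+…+δ^2 = 4/7·(1−(4/7)^2)/(1−4/7) = 0.8980, and (24−17)/(17−4) = 0.5385.
0.8980 ≥ 0.5385, so cooperation is sustainable.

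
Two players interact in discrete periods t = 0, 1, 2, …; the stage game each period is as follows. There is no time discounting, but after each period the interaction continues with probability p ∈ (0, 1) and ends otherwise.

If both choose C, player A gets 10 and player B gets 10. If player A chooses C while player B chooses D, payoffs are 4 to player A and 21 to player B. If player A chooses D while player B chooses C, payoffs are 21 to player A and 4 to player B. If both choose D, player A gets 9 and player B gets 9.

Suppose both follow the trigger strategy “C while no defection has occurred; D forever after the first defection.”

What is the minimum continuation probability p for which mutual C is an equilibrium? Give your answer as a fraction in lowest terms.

With no time discounting, the continuation probability p plays the role of the discount factor.
Grim-trigger IC: 10/(1−p) ≥ 21 + 9p/(1−p) ⇒ p ≥ (21−10)/(21−9) = 11/12.

11/12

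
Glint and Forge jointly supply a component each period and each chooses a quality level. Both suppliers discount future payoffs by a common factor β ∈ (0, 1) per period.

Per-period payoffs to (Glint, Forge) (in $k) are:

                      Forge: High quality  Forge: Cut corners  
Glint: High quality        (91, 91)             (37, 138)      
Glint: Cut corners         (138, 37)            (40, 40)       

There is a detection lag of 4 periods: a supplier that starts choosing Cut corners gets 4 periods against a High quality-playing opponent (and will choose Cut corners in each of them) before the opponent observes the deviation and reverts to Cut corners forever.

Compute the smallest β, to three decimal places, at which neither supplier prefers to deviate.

0.832

A deviator earns 138 for 4 periods, then 40 forever; cooperating earns 91 forever. Multiplying the IC by (1−β):
91 ≥ 138(1−β^4) + 40β^4, so 98·β^4 ≥ 47 and β^4 ≥ 47/98.
β ≥ (47/98)^(1/4) ≈ 0.832.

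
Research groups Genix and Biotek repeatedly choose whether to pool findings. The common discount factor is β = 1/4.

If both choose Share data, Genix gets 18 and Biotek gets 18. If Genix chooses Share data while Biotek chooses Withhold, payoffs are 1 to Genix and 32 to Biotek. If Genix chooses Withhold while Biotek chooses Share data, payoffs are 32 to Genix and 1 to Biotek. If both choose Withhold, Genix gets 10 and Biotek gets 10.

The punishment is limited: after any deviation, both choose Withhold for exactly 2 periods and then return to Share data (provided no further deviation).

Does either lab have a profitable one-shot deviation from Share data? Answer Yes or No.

Yes

IC: β+…+β^2 ≥ (32−18)/(18−10) = 7/4.
At β = 1/4: partial sum = 0.3125 < 1.7500. Cooperation not sustainable.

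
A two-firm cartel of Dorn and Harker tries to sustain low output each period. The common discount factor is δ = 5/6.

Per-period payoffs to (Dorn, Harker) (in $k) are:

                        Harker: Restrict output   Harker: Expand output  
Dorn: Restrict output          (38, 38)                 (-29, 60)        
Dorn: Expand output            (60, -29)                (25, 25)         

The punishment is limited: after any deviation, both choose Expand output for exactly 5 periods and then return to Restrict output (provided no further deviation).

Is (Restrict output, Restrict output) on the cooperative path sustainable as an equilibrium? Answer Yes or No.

Yes

Comparing payoff streams over the 6 periods until play realigns: cooperate → 38(1+δ+…+δ^5); deviate → 60 + 25(δ+…+δ^5).
Cooperation is sustained iff (38−25)(δ+…+δ^5) ≥ 60−38.
δ+…+δ^5 = 5/6·(1−(5/6)^5)/(1−5/6) = 2.9906, and (60−38)/(38−25) = 1.6923.
2.9906 ≥ 1.6923, so cooperation is sustainable.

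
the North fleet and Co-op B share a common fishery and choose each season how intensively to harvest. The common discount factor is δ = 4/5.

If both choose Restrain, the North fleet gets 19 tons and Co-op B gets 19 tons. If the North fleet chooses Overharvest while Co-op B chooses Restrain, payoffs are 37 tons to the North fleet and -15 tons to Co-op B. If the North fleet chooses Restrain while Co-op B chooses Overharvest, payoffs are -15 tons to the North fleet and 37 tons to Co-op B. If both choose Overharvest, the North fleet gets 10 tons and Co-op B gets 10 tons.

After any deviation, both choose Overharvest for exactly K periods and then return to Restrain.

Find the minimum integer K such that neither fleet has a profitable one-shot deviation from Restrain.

4

IC: δ(1−δ^K)/(1−δ) ≥ (37−19)/(19−10) = 2.
With δ = 4/5: need 1 − δ^K ≥ 2·(1−4/5)/(4/5), i.e. δ^K ≤ 0.5000.
Since (4/5)^3 = 0.5120 and (4/5)^4 = 0.4096, the smallest such K is 4.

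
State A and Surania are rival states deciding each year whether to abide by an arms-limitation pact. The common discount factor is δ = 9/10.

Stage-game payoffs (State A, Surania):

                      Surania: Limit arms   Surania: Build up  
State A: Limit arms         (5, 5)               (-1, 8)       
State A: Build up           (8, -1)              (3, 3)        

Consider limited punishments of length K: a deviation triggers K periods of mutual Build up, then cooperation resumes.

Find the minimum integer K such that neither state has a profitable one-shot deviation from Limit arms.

No profitable deviation requires (5−3)(δ+…+δ^K) ≥ 8−5, i.e. δ+…+δ^K ≥ 3/2 ≈ 1.5000.
With δ = 9/10, the partial sums are K=1: 0.9000, K=2: 1.7100.
K = 2 is the first length at which the sum reaches 1.5000.

2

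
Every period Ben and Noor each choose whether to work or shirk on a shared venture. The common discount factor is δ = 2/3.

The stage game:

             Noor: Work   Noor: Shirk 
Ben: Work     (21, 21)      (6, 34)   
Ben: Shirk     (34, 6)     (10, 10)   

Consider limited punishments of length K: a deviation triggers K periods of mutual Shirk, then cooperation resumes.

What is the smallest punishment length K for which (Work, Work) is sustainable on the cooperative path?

IC: δ(1−δ^K)/(1−δ) ≥ (34−21)/(21−10) = 13/11.
With δ = 2/3: need 1 − δ^K ≥ 13/11·(1−2/3)/(2/3), i.e. δ^K ≤ 0.4091.
Since (2/3)^2 = 0.4444 and (2/3)^3 = 0.2963, the smallest such K is 3.

3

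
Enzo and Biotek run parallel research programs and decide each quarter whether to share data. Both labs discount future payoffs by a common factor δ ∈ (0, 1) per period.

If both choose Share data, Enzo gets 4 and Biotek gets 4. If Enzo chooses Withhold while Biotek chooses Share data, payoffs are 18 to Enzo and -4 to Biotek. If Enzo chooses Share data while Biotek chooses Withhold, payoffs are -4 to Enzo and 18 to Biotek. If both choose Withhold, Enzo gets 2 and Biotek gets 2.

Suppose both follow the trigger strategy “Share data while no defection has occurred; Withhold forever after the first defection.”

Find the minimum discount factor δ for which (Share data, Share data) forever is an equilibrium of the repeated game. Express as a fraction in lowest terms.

7/8

Cooperation forever yields 4 each period: 4/(1−δ).
Deviating yields 18 once, then 2 forever: 18 + 2δ/(1−δ).
No profitable deviation requires 4/(1−δ) ≥ 18 + 2δ/(1−δ).
Multiplying by (1−δ): 4 ≥ 18(1−δ) + 2δ = 18 − 16δ.
So 16δ ≥ 14, i.e. δ ≥ 14/16 = 7/8.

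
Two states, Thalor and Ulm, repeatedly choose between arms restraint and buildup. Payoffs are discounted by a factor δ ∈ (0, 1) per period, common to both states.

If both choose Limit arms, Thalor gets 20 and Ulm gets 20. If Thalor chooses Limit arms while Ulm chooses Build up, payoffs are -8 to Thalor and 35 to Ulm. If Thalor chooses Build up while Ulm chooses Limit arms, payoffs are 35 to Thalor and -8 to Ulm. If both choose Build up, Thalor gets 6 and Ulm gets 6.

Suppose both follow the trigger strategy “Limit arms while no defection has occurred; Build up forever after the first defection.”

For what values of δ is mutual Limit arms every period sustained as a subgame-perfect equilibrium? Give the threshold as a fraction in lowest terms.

Under grim trigger the critical discount factor is (T−C)/(T−P) with T = 35, C = 20, P = 6.
δ* = (35−20)/(35−6) = 15/29.

15/29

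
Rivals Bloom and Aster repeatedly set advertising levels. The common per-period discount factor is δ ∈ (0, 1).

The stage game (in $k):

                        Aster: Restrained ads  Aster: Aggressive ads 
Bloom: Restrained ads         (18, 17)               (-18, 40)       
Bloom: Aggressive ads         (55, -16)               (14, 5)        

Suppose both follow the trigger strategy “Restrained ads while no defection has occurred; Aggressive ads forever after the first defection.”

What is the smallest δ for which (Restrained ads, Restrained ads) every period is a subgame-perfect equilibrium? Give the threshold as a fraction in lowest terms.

For Bloom: deviation gain 55−18 = 37, per-period punishment loss 18−14 = 4. IC gives δ ≥ 37/41.
For Aster: gain 23, loss 12 per period, so δ ≥ 23/35.
The tighter constraint is Bloom's, so cooperation needs δ ≥ 37/41.

37/41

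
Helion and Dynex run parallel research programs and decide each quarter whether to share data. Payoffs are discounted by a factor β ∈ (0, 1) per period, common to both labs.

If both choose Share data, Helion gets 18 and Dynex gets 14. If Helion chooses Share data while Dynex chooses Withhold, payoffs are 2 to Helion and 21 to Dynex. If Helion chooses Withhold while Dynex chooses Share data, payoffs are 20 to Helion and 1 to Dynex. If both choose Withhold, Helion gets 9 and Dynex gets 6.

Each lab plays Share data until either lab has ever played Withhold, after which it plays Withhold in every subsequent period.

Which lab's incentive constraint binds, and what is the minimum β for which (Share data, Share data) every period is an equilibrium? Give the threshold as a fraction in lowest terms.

For Helion: deviation gain 20−18 = 2, per-period punishment loss 18−9 = 9. IC gives β ≥ 2/11.
For Dynex: gain 7, loss 8 per period, so β ≥ 7/15.
The tighter constraint is Dynex's, so cooperation needs β ≥ 7/15.

Dynex; β ≥ 7/15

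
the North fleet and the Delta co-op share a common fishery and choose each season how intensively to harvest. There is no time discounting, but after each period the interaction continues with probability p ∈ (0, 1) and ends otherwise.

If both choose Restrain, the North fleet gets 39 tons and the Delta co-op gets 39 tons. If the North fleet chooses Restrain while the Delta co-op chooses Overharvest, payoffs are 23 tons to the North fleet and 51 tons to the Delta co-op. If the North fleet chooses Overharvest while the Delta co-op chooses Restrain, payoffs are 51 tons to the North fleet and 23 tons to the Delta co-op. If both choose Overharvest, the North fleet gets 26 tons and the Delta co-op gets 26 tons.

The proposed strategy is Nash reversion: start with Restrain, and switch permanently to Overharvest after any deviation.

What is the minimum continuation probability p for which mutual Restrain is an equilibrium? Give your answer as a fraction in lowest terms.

With no time discounting, the continuation probability p plays the role of the discount factor.
Grim-trigger IC: 39/(1−p) ≥ 51 + 26p/(1−p) ⇒ p ≥ (51−39)/(51−26) = 12/25.

12/25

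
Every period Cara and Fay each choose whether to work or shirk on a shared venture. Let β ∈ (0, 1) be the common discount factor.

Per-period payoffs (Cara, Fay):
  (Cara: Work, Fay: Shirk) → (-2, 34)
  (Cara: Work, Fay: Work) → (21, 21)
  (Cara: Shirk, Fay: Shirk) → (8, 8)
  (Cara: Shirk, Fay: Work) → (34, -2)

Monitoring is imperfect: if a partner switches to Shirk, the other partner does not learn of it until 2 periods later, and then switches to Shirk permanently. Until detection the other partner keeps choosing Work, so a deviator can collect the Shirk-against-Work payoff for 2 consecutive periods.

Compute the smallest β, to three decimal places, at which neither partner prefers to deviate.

The best deviation is to choose Shirk for all 2 undetected periods, earning 34 each, then 8 forever once detected.
Deviation value: 34(1−β^2)/(1−β) + 8β^2/(1−β); cooperation value: 21/(1−β).
IC: 21 ≥ 34(1−β^2) + 8β^2 = 34 − 26β^2.
So β^2 ≥ 13/26 = 1/2, giving β ≥ (1/2)^(1/2) ≈ 0.707.

0.707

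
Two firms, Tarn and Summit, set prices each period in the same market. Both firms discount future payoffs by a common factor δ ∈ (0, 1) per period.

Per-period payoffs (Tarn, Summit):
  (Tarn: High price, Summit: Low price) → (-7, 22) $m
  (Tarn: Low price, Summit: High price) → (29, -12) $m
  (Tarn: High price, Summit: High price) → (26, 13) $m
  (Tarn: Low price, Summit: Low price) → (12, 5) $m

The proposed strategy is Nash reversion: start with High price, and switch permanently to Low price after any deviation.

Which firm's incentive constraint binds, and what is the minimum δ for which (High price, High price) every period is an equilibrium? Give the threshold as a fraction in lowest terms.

Tarn: cooperation gives 26 each period; deviation gives 29 once then 12 forever.
  26/(1−δ) ≥ 29 + 12δ/(1−δ) ⇒ δ ≥ 3/17.
Summit: cooperation gives 13 each period; deviation gives 22 once then 5 forever.
  δ ≥ 9/17.
Both must hold, so the binding constraint is Summit's: δ ≥ 9/17.

Summit; δ ≥ 9/17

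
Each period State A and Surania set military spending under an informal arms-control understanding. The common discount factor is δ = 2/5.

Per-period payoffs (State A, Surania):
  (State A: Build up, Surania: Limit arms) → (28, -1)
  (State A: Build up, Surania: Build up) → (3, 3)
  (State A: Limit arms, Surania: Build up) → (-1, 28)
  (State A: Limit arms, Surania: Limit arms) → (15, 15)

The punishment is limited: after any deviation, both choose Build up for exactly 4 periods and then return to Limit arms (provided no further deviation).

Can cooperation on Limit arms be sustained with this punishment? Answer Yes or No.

IC: δ+…+δ^4 ≥ (28−15)/(15−3) = 13/12.
At δ = 2/5: partial sum = 0.6496 < 1.0833. Cooperation not sustainable.

No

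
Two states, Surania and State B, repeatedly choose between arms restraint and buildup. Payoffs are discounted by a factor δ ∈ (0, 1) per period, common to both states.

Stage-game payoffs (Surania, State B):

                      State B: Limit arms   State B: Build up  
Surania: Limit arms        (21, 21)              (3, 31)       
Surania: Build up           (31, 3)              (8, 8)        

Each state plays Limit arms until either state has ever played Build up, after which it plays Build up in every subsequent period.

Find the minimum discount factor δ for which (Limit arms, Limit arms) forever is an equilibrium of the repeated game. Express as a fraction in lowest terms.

10/23

One-period gain from deviating is 31 − 21 = 10. The loss is 21 − 8 = 13 in every subsequent period, with present value 13·δ/(1−δ).
Deviation is unprofitable when 13·δ/(1−δ) ≥ 10, i.e. δ/(1−δ) ≥ 10/13.
Equivalently δ ≥ 10/(10+13) = 10/23.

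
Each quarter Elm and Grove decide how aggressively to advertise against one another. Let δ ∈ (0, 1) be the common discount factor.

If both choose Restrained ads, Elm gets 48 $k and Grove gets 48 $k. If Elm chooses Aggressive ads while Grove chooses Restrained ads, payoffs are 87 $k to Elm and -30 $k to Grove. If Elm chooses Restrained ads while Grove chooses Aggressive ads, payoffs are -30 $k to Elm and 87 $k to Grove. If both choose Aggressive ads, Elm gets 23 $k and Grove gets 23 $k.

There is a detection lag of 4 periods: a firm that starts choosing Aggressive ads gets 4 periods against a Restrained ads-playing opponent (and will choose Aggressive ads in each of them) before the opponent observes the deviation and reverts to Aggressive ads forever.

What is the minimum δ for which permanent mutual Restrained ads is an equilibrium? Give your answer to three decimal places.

0.884

Deviating for the 4 undetected periods gains 87−48 = 39 per period over cooperation, then loses 48−23 = 25 per period forever once punishment starts.
Gain: 39(1 + δ + … + δ^3); loss: 25·δ^4/(1−δ).
No profitable deviation ⇔ 39(1−δ^4) ≤ 25·δ^4, i.e. δ^4 ≥ 39/(39+25) = 39/64.
Hence δ ≥ (39/64)^(1/4) ≈ 0.884.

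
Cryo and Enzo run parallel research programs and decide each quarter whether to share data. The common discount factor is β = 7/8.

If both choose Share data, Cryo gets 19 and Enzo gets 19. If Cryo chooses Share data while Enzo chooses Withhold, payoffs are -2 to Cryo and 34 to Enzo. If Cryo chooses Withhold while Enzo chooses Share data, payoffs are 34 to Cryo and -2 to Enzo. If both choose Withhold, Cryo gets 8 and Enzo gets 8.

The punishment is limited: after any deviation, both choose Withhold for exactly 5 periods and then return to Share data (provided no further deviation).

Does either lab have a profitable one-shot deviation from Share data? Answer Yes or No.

IC: β+…+β^5 ≥ (34−19)/(19−8) = 15/11.
At β = 7/8: partial sum = 3.4096 ≥ 1.3636. Cooperation sustainable.

No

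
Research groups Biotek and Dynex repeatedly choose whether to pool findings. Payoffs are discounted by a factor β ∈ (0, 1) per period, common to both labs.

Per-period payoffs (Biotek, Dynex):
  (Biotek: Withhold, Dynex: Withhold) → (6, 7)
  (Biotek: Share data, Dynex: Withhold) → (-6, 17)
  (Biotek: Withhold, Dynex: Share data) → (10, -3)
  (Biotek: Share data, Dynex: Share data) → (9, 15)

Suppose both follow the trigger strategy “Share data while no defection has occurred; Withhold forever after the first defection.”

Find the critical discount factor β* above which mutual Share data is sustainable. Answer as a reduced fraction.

1/4

Biotek: cooperation gives 9 each period; deviation gives 10 once then 6 forever.
  9/(1−β) ≥ 10 + 6β/(1−β) ⇒ β ≥ 1/4.
Dynex: cooperation gives 15 each period; deviation gives 17 once then 7 forever.
  β ≥ 2/10 = 1/5.
Both must hold, so the binding constraint is Biotek's: β ≥ 1/4.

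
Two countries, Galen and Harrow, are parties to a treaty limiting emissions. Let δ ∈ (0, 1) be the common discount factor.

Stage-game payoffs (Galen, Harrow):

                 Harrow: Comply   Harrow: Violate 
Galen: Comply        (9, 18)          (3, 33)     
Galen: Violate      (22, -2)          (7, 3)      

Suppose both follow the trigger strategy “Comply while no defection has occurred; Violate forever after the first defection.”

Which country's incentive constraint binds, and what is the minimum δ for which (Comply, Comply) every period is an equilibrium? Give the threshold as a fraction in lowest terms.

Galen: cooperation gives 9 each period; deviation gives 22 once then 7 forever.
  9/(1−δ) ≥ 22 + 7δ/(1−δ) ⇒ δ ≥ 13/15.
Harrow: cooperation gives 18 each period; deviation gives 33 once then 3 forever.
  δ ≥ 15/30 = 1/2.
Both must hold, so the binding constraint is Galen's: δ ≥ 13/15.

Galen; δ ≥ 13/15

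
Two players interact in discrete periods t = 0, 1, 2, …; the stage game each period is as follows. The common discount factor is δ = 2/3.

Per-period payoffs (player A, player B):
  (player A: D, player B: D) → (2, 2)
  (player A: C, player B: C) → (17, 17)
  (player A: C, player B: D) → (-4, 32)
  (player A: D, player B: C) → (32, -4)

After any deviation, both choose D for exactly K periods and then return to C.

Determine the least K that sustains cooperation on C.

No profitable deviation requires (17−2)(δ+…+δ^K) ≥ 32−17, i.e. δ+…+δ^K ≥ 1 ≈ 1.0000.
With δ = 2/3, the partial sums are K=1: 0.6667, K=2: 1.1111.
K = 2 is the first length at which the sum reaches 1.0000.

2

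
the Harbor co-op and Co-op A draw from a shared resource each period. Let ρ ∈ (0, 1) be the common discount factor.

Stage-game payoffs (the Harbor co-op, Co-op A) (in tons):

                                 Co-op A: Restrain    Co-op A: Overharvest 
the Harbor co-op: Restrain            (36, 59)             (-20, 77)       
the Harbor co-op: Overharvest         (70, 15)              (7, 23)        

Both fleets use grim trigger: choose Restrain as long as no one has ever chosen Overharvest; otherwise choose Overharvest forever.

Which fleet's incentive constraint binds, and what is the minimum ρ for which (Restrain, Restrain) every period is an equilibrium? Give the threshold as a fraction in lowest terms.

For the Harbor co-op: deviation gain 70−36 = 34, per-period punishment loss 36−7 = 29. IC gives ρ ≥ 34/63.
For Co-op A: gain 18, loss 36 per period, so ρ ≥ 18/54 = 1/3.
The tighter constraint is the Harbor co-op's, so cooperation needs ρ ≥ 34/63.

the Harbor co-op; ρ ≥ 34/63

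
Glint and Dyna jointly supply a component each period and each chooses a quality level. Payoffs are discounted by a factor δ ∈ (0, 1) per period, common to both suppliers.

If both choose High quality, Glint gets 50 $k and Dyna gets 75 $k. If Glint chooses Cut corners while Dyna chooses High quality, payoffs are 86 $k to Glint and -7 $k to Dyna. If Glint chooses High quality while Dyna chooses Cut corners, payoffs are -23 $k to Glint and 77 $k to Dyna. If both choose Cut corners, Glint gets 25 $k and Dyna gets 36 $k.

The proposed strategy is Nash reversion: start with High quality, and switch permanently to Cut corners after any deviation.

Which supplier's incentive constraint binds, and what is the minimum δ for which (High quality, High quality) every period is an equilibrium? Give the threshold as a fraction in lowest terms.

Glint; δ ≥ 36/61

Glint's threshold: (86−50)/(86−25) = 36/61.
Dyna's threshold: (77−75)/(77−36) = 2/41.
36/61 > 2/41, so Glint binds and δ* = 36/61.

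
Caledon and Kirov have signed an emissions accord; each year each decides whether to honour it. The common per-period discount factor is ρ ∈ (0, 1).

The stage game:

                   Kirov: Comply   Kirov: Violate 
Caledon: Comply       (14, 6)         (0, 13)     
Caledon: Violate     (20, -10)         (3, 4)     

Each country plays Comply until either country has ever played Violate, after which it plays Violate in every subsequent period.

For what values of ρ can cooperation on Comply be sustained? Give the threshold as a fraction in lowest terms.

7/9

Caledon: cooperation gives 14 each period; deviation gives 20 once then 3 forever.
  14/(1−ρ) ≥ 20 + 3ρ/(1−ρ) ⇒ ρ ≥ 6/17.
Kirov: cooperation gives 6 each period; deviation gives 13 once then 4 forever.
  ρ ≥ 7/9.
Both must hold, so the binding constraint is Kirov's: ρ ≥ 7/9.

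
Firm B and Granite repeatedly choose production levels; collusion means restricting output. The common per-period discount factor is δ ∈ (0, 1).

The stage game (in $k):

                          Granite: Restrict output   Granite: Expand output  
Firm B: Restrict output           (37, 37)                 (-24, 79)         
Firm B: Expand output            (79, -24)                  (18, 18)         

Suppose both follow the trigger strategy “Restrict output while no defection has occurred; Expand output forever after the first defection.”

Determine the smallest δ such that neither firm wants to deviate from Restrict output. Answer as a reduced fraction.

42/61

Cooperation forever yields 37 each period: 37/(1−δ).
Deviating yields 79 once, then 18 forever: 79 + 18δ/(1−δ).
No profitable deviation requires 37/(1−δ) ≥ 79 + 18δ/(1−δ).
Multiplying by (1−δ): 37 ≥ 79(1−δ) + 18δ = 79 − 61δ.
So 61δ ≥ 42, i.e. δ ≥ 42/61.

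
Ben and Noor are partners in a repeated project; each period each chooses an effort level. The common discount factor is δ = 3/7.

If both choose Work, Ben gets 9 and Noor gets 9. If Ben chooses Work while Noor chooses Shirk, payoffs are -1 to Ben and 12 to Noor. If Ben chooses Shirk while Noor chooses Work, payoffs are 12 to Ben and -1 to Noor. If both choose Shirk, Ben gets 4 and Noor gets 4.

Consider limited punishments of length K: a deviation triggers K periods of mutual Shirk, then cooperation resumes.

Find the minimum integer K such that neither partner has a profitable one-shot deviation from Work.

No profitable deviation requires (9−4)(δ+…+δ^K) ≥ 12−9, i.e. δ+…+δ^K ≥ 3/5 ≈ 0.6000.
With δ = 3/7, the partial sums are K=1: 0.4286, K=2: 0.6122.
K = 2 is the first length at which the sum reaches 0.6000.

2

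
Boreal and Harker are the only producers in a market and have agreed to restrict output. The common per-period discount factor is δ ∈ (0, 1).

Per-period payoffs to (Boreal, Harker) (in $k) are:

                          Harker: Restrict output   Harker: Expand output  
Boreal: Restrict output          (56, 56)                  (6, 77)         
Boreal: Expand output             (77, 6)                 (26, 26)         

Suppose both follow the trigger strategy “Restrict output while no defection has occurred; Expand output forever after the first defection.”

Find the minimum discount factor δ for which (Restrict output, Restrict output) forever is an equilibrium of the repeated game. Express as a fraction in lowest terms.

56/(1−δ) ≥ 77 + 26δ/(1−δ)
56 ≥ 77 − 51δ
δ ≥ 21/51 = 7/17.

7/17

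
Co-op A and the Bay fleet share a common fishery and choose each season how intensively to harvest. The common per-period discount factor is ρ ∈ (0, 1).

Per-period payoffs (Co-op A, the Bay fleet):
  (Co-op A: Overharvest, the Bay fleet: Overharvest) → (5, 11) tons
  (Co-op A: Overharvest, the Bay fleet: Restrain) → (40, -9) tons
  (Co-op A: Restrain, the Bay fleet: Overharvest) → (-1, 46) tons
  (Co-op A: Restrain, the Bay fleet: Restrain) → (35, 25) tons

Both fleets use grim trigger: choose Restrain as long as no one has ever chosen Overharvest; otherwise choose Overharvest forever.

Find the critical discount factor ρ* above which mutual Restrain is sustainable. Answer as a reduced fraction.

For Co-op A: deviation gain 40−35 = 5, per-period punishment loss 35−5 = 30. IC gives ρ ≥ 5/35 = 1/7.
For the Bay fleet: gain 21, loss 14 per period, so ρ ≥ 21/35 = 3/5.
The tighter constraint is the Bay fleet's, so cooperation needs ρ ≥ 3/5.

3/5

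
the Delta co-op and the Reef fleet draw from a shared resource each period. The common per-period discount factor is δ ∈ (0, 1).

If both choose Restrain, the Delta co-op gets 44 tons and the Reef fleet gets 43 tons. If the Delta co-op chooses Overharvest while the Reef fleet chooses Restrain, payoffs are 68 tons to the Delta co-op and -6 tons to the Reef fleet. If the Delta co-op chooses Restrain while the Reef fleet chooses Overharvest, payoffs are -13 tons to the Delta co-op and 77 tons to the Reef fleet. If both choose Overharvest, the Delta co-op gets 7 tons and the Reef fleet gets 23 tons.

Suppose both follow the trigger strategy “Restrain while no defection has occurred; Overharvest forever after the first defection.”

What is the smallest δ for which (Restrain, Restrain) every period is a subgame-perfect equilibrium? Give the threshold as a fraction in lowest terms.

For the Delta co-op: deviation gain 68−44 = 24, per-period punishment loss 44−7 = 37. IC gives δ ≥ 24/61.
For the Reef fleet: gain 34, loss 20 per period, so δ ≥ 34/54 = 17/27.
The tighter constraint is the Reef fleet's, so cooperation needs δ ≥ 17/27.

17/27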